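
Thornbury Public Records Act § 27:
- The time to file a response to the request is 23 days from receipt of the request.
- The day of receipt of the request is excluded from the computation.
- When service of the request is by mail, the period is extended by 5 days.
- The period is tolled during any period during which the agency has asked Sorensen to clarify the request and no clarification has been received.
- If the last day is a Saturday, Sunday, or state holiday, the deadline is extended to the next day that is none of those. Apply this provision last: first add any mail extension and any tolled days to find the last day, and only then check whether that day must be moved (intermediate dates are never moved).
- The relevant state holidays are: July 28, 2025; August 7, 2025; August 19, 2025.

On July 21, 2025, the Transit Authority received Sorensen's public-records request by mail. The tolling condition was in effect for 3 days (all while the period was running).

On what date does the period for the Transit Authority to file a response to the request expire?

August 21, 2025

23 days after July 21, 2025 is August 13, 2025.
Service was by mail, adding 5 days: August 13, 2025 + 5 days = August 18, 2025.
Tolling adds 3 days: August 18, 2025 + 3 days = August 21, 2025.
August 21, 2025 is a Thursday and not a state holiday, so no extension applies.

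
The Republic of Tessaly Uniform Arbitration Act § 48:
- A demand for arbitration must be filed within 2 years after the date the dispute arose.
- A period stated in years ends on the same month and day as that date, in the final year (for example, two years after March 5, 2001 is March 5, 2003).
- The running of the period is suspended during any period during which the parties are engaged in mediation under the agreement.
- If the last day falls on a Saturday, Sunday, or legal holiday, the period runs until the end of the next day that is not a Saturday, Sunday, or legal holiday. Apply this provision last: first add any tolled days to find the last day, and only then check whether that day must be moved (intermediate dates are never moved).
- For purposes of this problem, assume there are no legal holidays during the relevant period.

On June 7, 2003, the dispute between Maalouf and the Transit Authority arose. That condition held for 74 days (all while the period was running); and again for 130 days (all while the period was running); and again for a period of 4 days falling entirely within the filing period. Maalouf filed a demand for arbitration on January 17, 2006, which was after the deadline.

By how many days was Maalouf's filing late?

2 years after June 7, 2003 is June 7, 2005.
Tolling adds 74 days: June 7, 2005 + 74 days = August 20, 2005.
Tolling adds 130 days: August 20, 2005 + 130 days = December 28, 2005.
Tolling adds 4 days: December 28, 2005 + 4 days = January 1, 2006.
January 1, 2006 is Sunday. The next qualifying day is January 2, 2006.
The deadline is January 2, 2006; from January 2, 2006 to January 17, 2006 is 15 days.

15 days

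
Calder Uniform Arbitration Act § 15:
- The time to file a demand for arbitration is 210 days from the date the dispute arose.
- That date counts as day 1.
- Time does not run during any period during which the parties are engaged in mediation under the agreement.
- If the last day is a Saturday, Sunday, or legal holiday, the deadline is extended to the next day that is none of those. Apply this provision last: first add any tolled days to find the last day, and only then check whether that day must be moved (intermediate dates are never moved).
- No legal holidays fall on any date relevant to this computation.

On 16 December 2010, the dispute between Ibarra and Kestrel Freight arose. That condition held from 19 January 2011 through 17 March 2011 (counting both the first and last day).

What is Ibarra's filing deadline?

September 9, 2011

Counting 16 December 2010 as day 1, day 210 is July 13, 2011.
From January 19, 2011 through March 17, 2011 inclusive is 58 days; tolling adds 58 days: July 13, 2011 + 58 days = September 9, 2011.
September 9, 2011 is a Friday and not a legal holiday, so no extension applies.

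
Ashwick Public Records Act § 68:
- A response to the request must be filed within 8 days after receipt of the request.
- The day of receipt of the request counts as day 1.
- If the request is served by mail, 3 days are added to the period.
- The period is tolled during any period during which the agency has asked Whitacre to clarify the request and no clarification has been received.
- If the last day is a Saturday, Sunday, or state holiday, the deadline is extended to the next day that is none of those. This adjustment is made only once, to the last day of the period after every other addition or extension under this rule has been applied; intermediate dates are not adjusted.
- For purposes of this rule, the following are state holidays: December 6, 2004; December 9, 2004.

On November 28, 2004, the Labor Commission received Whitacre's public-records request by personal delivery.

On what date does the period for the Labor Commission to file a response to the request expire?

Counting November 28, 2004 as day 1, day 8 is December 5, 2004.
Service was not by mail, so no mail extension applies.
December 5, 2004 is Sunday; December 6, 2004 is a listed holiday. The next qualifying day is December 7, 2004.

December 7, 2004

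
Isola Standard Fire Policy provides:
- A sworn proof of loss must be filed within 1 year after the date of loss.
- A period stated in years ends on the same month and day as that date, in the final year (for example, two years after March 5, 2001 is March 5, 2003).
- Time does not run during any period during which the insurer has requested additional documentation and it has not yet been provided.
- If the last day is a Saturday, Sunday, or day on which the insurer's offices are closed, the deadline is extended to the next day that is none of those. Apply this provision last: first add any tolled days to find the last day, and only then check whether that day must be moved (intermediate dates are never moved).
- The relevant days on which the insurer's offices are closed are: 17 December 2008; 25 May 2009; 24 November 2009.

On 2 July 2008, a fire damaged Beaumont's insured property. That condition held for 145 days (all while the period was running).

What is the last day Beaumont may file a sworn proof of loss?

1 year after 2 July 2008 is July 2, 2009.
Tolling adds 145 days: July 2, 2009 + 145 days = November 24, 2009.
November 24, 2009 is a listed holiday. The next qualifying day is November 25, 2009.

November 25, 2009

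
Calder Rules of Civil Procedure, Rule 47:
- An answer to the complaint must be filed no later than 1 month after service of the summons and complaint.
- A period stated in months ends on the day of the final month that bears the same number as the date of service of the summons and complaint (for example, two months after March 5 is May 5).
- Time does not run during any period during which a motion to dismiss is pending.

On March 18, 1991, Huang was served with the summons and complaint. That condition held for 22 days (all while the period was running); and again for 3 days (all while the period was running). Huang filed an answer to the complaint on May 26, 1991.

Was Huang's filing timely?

1 month after March 18, 1991 is April 18, 1991.
Tolling adds 22 days: April 18, 1991 + 22 days = May 10, 1991.
Tolling adds 3 days: May 10, 1991 + 3 days = May 13, 1991.
The deadline is May 13, 1991; the filing on May 26, 1991 is after that date.

No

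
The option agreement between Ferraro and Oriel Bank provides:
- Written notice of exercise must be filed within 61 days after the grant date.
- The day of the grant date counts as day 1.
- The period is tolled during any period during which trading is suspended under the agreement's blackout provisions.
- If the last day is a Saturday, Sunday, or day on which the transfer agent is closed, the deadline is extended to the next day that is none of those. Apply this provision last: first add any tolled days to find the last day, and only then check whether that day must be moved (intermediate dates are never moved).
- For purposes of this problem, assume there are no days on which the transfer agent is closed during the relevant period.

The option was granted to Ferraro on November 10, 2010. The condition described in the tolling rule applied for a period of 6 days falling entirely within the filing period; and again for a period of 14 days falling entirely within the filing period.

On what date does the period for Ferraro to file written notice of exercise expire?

Counting November 10, 2010 as day 1, day 61 is January 9, 2011.
Tolling adds 6 days: January 9, 2011 + 6 days = January 15, 2011.
Tolling adds 14 days: January 15, 2011 + 14 days = January 29, 2011.
January 29, 2011 is Saturday; January 30, 2011 is Sunday. The next qualifying day is January 31, 2011.

January 31, 2011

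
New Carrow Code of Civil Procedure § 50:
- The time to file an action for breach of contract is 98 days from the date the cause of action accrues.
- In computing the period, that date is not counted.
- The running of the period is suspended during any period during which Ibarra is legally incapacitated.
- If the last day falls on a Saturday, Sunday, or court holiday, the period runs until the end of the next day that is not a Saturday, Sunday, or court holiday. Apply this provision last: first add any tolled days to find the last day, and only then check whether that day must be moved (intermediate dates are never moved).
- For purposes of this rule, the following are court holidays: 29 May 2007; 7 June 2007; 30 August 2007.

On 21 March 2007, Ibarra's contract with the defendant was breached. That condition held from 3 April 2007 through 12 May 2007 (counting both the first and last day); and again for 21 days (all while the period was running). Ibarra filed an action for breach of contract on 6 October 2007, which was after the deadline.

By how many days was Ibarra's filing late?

40 days

98 days after 21 March 2007 is June 27, 2007.
From April 3, 2007 through May 12, 2007 inclusive is 40 days; tolling adds 40 days: June 27, 2007 + 40 days = August 6, 2007.
Tolling adds 21 days: August 6, 2007 + 21 days = August 27, 2007.
August 27, 2007 is a Monday and not a court holiday, so no extension applies.
The deadline is August 27, 2007; from August 27, 2007 to October 6, 2007 is 40 days.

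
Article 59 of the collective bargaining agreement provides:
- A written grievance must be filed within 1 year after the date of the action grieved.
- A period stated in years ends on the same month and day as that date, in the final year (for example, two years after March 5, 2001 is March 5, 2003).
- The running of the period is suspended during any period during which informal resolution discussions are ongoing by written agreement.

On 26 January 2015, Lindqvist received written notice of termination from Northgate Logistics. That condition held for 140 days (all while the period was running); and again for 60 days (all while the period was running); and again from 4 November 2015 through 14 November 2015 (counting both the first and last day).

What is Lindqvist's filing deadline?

August 24, 2016

1 year after 26 January 2015 is January 26, 2016.
Tolling adds 140 days: January 26, 2016 + 140 days = June 14, 2016.
Tolling adds 60 days: June 14, 2016 + 60 days = August 13, 2016.
From November 4, 2015 through November 14, 2015 inclusive is 11 days; tolling adds 11 days: August 13, 2016 + 11 days = August 24, 2016.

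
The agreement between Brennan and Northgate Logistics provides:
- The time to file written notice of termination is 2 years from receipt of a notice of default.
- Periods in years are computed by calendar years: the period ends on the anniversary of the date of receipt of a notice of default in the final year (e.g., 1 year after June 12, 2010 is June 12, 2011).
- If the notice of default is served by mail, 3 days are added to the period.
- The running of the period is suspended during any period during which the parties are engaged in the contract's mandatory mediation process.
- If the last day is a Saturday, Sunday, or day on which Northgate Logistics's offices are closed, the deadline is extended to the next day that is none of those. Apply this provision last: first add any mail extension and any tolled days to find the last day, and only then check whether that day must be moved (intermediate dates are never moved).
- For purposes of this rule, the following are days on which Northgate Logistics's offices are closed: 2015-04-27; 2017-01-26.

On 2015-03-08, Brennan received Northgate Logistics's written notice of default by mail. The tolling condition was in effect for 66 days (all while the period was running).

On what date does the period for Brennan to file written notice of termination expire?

May 16, 2017

2 years after 2015-03-08 is March 8, 2017.
Service was by mail, adding 3 days: March 8, 2017 + 3 days = March 11, 2017.
Tolling adds 66 days: March 11, 2017 + 66 days = May 16, 2017.
May 16, 2017 is a Tuesday and not a day on which Northgate Logistics's offices are closed, so no extension applies.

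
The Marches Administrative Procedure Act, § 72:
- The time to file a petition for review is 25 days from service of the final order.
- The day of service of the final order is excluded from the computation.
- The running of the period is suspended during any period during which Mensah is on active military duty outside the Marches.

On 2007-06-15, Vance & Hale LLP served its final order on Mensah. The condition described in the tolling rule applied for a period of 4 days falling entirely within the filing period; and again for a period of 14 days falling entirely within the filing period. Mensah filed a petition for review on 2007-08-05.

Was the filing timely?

No

25 days after 2007-06-15 is July 10, 2007.
Tolling adds 4 days: July 10, 2007 + 4 days = July 14, 2007.
Tolling adds 14 days: July 14, 2007 + 14 days = July 28, 2007.
The deadline is July 28, 2007; the filing on August 5, 2007 is after that date.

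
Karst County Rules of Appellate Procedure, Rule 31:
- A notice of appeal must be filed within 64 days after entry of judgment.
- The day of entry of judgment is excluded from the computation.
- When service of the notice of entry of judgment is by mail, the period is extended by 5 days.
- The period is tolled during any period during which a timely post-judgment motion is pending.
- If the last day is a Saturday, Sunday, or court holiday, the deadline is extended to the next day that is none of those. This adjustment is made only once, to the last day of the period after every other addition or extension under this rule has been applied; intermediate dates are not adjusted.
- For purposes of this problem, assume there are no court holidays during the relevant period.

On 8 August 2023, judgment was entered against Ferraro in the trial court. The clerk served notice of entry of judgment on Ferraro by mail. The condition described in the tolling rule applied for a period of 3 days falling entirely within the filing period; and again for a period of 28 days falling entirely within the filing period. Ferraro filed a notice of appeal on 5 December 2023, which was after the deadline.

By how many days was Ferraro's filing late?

64 days after 8 August 2023 is October 11, 2023.
Service was by mail, adding 5 days: October 11, 2023 + 5 days = October 16, 2023.
Tolling adds 3 days: October 16, 2023 + 3 days = October 19, 2023.
Tolling adds 28 days: October 19, 2023 + 28 days = November 16, 2023.
November 16, 2023 is a Thursday and not a court holiday, so no extension applies.
The deadline is November 16, 2023; from November 16, 2023 to December 5, 2023 is 19 days.

19 days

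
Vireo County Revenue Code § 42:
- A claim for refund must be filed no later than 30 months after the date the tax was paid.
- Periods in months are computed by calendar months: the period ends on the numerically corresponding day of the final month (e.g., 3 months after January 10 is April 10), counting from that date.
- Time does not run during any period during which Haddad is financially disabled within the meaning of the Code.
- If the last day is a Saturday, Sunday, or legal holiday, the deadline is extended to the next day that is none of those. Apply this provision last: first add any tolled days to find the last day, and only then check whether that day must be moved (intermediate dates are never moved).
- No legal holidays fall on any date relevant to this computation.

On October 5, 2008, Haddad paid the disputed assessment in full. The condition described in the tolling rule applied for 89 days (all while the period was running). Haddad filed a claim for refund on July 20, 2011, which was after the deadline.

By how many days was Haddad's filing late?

30 months after October 5, 2008 is April 5, 2011.
Tolling adds 89 days: April 5, 2011 + 89 days = July 3, 2011.
July 3, 2011 is Sunday. The next qualifying day is July 4, 2011.
The deadline is July 4, 2011; from July 4, 2011 to July 20, 2011 is 16 days.

16 days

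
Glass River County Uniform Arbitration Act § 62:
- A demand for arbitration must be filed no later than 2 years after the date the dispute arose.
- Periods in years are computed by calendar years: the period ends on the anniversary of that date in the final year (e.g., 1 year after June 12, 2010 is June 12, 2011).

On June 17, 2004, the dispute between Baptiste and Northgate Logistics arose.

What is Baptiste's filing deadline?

2 years after June 17, 2004 is June 17, 2006.

June 17, 2006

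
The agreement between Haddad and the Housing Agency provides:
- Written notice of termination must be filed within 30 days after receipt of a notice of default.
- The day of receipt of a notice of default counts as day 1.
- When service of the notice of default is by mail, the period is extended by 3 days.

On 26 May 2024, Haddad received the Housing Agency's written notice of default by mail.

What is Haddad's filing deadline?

Counting 26 May 2024 as day 1, day 30 is June 24, 2024.
Service was by mail, adding 3 days: June 24, 2024 + 3 days = June 27, 2024.

June 27, 2024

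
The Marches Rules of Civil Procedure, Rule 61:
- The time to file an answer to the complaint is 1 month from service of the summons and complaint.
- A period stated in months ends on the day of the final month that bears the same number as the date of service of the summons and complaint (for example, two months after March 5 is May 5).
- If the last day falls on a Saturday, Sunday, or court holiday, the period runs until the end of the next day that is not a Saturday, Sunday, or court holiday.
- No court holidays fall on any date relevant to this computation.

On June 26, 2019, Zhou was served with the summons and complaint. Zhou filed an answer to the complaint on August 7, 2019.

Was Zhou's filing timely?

No

1 month after June 26, 2019 is July 26, 2019.
July 26, 2019 is a Friday and not a court holiday, so no extension applies.
The deadline is July 26, 2019; the filing on August 7, 2019 is after that date.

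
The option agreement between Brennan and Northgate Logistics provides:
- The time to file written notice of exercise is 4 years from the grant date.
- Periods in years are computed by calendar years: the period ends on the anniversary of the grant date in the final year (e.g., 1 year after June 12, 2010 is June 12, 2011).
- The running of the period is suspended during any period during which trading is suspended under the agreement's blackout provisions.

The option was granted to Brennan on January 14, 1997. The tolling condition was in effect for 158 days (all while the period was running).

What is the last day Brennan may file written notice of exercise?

4 years after January 14, 1997 is January 14, 2001.
Tolling adds 158 days: January 14, 2001 + 158 days = June 21, 2001.

June 21, 2001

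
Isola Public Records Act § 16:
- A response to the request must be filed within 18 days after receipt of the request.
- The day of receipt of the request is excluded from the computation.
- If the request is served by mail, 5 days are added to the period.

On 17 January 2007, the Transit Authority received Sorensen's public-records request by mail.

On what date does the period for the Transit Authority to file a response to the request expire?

February 9, 2007

18 days after 17 January 2007 is February 4, 2007.
Service was by mail, adding 5 days: February 4, 2007 + 5 days = February 9, 2007.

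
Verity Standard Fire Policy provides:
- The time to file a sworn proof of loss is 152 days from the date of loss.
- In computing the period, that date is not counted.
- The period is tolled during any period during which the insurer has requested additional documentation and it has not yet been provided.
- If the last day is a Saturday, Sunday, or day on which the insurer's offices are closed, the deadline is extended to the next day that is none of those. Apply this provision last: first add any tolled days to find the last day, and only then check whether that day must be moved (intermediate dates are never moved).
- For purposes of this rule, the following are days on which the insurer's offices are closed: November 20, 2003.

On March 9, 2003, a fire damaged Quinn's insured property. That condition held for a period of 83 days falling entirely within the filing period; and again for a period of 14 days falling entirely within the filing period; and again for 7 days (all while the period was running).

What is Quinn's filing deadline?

November 21, 2003

152 days after March 9, 2003 is August 8, 2003.
Tolling adds 83 days: August 8, 2003 + 83 days = October 30, 2003.
Tolling adds 14 days: October 30, 2003 + 14 days = November 13, 2003.
Tolling adds 7 days: November 13, 2003 + 7 days = November 20, 2003.
November 20, 2003 is a listed holiday. The next qualifying day is November 21, 2003.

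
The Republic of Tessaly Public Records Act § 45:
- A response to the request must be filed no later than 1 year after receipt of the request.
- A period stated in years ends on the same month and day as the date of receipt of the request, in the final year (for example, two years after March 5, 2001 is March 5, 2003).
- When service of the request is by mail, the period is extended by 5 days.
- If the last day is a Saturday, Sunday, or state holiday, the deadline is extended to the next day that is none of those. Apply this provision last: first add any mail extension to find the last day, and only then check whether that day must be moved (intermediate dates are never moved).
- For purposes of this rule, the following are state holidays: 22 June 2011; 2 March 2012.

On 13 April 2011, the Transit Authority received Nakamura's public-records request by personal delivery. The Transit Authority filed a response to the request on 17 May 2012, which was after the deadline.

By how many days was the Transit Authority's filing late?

1 year after 13 April 2011 is April 13, 2012.
Service was not by mail, so no mail extension applies.
April 13, 2012 is a Friday and not a state holiday, so no extension applies.
The deadline is April 13, 2012; from April 13, 2012 to May 17, 2012 is 34 days.

34 days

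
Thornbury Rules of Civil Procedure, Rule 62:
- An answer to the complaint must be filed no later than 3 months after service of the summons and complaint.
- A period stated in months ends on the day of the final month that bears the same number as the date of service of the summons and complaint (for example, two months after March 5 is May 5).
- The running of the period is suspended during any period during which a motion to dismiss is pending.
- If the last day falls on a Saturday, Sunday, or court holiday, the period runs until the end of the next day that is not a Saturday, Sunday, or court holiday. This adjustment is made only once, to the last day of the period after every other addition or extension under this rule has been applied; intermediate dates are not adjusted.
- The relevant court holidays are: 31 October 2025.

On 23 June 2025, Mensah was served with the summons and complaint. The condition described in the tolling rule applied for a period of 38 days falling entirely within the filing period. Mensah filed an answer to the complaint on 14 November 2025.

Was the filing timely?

3 months after 23 June 2025 is September 23, 2025.
Tolling adds 38 days: September 23, 2025 + 38 days = October 31, 2025.
October 31, 2025 is a listed holiday; November 1, 2025 is Saturday; November 2, 2025 is Sunday. The next qualifying day is November 3, 2025.
The deadline is November 3, 2025; the filing on November 14, 2025 is after that date.

No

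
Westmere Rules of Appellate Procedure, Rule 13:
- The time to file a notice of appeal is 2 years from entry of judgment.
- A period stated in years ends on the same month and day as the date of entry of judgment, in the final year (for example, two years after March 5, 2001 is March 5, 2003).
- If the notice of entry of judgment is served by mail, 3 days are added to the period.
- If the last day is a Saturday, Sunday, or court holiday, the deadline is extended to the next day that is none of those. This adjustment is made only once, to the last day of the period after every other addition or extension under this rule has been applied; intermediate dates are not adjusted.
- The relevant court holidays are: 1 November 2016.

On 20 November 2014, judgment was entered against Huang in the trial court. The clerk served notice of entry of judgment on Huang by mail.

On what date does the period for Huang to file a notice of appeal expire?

2 years after 20 November 2014 is November 20, 2016.
Service was by mail, adding 3 days: November 20, 2016 + 3 days = November 23, 2016.
November 23, 2016 is a Wednesday and not a court holiday, so no extension applies.

November 23, 2016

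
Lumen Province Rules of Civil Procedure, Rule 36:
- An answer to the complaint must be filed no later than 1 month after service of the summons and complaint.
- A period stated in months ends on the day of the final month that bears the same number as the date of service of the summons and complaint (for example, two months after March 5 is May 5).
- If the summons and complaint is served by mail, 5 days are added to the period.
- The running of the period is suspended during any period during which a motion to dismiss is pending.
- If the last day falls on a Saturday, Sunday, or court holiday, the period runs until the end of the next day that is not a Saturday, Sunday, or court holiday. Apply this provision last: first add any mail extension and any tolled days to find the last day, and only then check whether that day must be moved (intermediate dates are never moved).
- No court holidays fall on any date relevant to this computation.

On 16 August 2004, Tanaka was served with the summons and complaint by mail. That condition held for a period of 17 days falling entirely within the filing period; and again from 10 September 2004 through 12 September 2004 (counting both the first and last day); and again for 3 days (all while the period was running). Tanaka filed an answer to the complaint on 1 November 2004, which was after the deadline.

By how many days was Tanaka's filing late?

1 month after 16 August 2004 is September 16, 2004.
Service was by mail, adding 5 days: September 16, 2004 + 5 days = September 21, 2004.
Tolling adds 17 days: September 21, 2004 + 17 days = October 8, 2004.
From September 10, 2004 through September 12, 2004 inclusive is 3 days; tolling adds 3 days: October 8, 2004 + 3 days = October 11, 2004.
Tolling adds 3 days: October 11, 2004 + 3 days = October 14, 2004.
October 14, 2004 is a Thursday and not a court holiday, so no extension applies.
The deadline is October 14, 2004; from October 14, 2004 to November 1, 2004 is 18 days.

18 days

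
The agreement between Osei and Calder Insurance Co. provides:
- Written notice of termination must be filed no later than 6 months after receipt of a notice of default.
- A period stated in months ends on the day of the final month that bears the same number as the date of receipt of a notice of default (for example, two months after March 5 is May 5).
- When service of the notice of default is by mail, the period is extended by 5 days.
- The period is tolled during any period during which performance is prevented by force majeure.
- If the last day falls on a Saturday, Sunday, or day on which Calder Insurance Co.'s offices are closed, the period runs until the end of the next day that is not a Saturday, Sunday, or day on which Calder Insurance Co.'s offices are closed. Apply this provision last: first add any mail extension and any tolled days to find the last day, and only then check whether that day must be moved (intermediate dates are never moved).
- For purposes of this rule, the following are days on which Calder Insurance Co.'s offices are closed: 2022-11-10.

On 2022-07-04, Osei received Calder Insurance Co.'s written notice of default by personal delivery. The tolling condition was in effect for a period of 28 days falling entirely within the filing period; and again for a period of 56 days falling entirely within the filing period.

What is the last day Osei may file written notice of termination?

March 29, 2023

6 months after 2022-07-04 is January 4, 2023.
Service was not by mail, so no mail extension applies.
Tolling adds 28 days: January 4, 2023 + 28 days = February 1, 2023.
Tolling adds 56 days: February 1, 2023 + 56 days = March 29, 2023.
March 29, 2023 is a Wednesday and not a day on which Calder Insurance Co.'s offices are closed, so no extension applies.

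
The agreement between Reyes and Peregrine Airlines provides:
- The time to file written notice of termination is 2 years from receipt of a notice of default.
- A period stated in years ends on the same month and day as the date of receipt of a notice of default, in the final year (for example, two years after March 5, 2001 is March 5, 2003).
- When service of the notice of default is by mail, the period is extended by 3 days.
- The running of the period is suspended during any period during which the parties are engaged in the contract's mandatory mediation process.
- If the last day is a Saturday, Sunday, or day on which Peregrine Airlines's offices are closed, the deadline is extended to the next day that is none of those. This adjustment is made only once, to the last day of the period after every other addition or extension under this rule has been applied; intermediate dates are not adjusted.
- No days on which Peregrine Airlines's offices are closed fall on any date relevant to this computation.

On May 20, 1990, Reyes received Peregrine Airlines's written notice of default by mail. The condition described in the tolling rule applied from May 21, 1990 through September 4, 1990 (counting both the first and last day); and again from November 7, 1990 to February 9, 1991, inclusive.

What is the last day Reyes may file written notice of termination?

2 years after May 20, 1990 is May 20, 1992.
Service was by mail, adding 3 days: May 20, 1992 + 3 days = May 23, 1992.
From May 21, 1990 through September 4, 1990 inclusive is 107 days; tolling adds 107 days: May 23, 1992 + 107 days = September 7, 1992.
From November 7, 1990 through February 9, 1991 inclusive is 95 days; tolling adds 95 days: September 7, 1992 + 95 days = December 11, 1992.
December 11, 1992 is a Friday and not a day on which Peregrine Airlines's offices are closed, so no extension applies.

December 11, 1992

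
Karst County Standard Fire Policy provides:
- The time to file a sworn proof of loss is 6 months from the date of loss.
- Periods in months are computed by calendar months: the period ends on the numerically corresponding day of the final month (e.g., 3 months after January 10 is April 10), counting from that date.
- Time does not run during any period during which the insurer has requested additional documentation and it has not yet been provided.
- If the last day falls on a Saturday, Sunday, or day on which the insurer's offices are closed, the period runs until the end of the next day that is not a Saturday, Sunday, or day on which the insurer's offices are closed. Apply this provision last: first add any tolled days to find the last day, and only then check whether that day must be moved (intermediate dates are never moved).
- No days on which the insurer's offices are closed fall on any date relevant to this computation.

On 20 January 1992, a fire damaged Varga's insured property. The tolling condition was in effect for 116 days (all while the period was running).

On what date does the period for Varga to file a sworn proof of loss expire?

6 months after 20 January 1992 is July 20, 1992.
Tolling adds 116 days: July 20, 1992 + 116 days = November 13, 1992.
November 13, 1992 is a Friday and not a day on which the insurer's offices are closed, so no extension applies.

November 13, 1992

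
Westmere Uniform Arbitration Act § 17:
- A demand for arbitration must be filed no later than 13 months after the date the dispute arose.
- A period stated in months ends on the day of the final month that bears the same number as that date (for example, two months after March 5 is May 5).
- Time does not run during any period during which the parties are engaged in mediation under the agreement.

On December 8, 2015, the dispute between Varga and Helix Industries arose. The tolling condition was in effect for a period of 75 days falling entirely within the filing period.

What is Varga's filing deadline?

March 24, 2017

13 months after December 8, 2015 is January 8, 2017.
Tolling adds 75 days: January 8, 2017 + 75 days = March 24, 2017.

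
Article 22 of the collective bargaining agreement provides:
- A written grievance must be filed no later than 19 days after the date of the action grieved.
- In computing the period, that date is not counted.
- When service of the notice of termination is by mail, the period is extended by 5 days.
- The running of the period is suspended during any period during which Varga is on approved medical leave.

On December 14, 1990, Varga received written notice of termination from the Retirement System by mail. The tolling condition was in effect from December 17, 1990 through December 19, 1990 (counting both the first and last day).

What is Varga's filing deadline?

19 days after December 14, 1990 is January 2, 1991.
Service was by mail, adding 5 days: January 2, 1991 + 5 days = January 7, 1991.
From December 17, 1990 through December 19, 1990 inclusive is 3 days; tolling adds 3 days: January 7, 1991 + 3 days = January 10, 1991.

January 10, 1991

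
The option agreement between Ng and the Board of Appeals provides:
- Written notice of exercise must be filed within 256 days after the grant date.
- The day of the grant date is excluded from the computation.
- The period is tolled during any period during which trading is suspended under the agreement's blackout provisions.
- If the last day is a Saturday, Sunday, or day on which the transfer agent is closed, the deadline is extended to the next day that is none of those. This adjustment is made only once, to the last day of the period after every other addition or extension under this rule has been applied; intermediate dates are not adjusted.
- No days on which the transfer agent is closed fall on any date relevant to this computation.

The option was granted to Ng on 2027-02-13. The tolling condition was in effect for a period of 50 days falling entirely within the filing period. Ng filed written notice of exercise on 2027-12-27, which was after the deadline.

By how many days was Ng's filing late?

256 days after 2027-02-13 is October 27, 2027.
Tolling adds 50 days: October 27, 2027 + 50 days = December 16, 2027.
December 16, 2027 is a Thursday and not a day on which the transfer agent is closed, so no extension applies.
The deadline is December 16, 2027; from December 16, 2027 to December 27, 2027 is 11 days.

11 days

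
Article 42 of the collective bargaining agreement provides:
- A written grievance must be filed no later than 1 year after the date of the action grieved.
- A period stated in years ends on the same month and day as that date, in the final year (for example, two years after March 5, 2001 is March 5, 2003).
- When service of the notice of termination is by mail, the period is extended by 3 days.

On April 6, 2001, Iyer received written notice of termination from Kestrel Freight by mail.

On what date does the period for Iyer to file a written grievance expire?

April 9, 2002

1 year after April 6, 2001 is April 6, 2002.
Service was by mail, adding 3 days: April 6, 2002 + 3 days = April 9, 2002.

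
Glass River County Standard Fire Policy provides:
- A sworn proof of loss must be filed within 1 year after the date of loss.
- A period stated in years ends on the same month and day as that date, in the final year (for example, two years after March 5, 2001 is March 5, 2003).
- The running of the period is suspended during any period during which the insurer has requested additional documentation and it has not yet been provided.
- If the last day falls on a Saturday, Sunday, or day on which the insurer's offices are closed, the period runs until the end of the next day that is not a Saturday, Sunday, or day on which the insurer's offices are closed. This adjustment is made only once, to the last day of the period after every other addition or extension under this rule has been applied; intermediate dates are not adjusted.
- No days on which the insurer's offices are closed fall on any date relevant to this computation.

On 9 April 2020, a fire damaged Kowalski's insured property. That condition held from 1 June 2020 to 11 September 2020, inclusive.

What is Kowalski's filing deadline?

July 21, 2021

1 year after 9 April 2020 is April 9, 2021.
From June 1, 2020 through September 11, 2020 inclusive is 103 days; tolling adds 103 days: April 9, 2021 + 103 days = July 21, 2021.
July 21, 2021 is a Wednesday and not a day on which the insurer's offices are closed, so no extension applies.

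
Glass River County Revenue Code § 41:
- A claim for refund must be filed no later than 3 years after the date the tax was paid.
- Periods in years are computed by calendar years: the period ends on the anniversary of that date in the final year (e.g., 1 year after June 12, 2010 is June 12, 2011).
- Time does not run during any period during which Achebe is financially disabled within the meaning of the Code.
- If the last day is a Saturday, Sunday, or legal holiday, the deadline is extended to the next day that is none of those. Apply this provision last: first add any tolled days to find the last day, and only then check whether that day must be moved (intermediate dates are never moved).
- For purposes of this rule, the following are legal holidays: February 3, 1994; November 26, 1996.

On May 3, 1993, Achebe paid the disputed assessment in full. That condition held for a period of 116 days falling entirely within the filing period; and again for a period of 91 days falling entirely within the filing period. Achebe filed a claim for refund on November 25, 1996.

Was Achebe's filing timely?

Yes

3 years after May 3, 1993 is May 3, 1996.
Tolling adds 116 days: May 3, 1996 + 116 days = August 27, 1996.
Tolling adds 91 days: August 27, 1996 + 91 days = November 26, 1996.
November 26, 1996 is a listed holiday. The next qualifying day is November 27, 1996.
The deadline is November 27, 1996; the filing on November 25, 1996 is on or before that date.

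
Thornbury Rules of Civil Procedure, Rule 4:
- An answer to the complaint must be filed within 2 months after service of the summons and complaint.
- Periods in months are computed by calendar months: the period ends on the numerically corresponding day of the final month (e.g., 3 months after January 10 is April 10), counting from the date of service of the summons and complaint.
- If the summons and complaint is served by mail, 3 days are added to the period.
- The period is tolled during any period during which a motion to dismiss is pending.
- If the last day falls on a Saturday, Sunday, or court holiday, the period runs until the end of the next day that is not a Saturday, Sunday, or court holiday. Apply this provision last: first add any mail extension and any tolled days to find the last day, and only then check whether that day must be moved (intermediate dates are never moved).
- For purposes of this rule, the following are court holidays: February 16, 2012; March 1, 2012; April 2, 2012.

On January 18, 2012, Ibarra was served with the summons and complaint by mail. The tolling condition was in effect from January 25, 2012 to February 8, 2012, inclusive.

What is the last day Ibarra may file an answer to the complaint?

2 months after January 18, 2012 is March 18, 2012.
Service was by mail, adding 3 days: March 18, 2012 + 3 days = March 21, 2012.
From January 25, 2012 through February 8, 2012 inclusive is 15 days; tolling adds 15 days: March 21, 2012 + 15 days = April 5, 2012.
April 5, 2012 is a Thursday and not a court holiday, so no extension applies.

April 5, 2012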